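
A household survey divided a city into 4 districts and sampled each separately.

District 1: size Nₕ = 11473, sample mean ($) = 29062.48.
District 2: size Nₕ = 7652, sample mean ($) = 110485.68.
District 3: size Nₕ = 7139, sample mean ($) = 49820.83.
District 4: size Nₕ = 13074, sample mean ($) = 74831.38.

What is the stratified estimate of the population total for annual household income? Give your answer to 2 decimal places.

2512886623.89

Population total = Σ Nₕ·x̄ₕ (each stratum's size times its mean).
11473·29062.48 + 7652·110485.68 + 7139·49820.83 + 13074·74831.38 = 333433833.04 + 845436423.36 + 355670905.37 + 978345462.12 = 2512886623.89.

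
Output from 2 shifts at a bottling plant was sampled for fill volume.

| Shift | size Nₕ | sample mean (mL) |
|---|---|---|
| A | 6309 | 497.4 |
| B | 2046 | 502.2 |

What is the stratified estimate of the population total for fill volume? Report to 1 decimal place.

4165597.8

Population total = Σ Nₕ·x̄ₕ (each stratum's size times its mean).
6309·497.4 + 2046·502.2 = 3138096.6 + 1027501.2 = 4165597.8.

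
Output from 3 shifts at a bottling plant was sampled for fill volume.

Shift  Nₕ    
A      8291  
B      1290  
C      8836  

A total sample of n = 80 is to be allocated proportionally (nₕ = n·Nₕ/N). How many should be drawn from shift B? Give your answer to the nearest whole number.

6

N = 8291 + 1290 + 8836 = 18417.
n_B = 80·1290/18417 = 5.604... → 6.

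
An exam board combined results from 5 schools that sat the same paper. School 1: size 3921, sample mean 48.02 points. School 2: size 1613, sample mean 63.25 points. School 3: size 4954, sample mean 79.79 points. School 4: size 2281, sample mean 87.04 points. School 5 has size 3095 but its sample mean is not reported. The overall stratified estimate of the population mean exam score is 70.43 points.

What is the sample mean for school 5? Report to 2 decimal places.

Σ Nₕx̄ₕ = N·μ, so 3095·x̄_5 = 15864·70.43 − (3921·48.02 + 1613·63.25 + 4954·79.79 + 2281·87.04).
= 1117301.52 − 884126.57 = 233174.95.
x̄_5 = 233174.95 / 3095 = 75.3392... → 75.34.

75.34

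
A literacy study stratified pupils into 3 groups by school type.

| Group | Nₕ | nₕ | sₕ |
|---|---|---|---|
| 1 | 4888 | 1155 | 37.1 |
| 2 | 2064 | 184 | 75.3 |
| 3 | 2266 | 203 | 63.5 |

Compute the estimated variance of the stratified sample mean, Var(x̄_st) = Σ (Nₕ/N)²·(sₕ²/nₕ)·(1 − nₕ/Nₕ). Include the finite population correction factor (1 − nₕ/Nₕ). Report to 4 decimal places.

2.7559

N = 9218. Term for each stratum: Wₕ²sₕ²/nₕ·(1−nₕ/Nₕ).
Var(x̄_st) = 0.2559067 + 1.4072338 + 1.0927911 = 2.7559316 → 2.7559.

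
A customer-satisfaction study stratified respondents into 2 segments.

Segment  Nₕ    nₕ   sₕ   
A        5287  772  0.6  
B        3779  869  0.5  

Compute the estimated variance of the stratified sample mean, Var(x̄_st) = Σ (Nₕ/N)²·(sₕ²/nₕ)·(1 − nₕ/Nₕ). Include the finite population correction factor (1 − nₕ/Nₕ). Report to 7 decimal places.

0.0001739

N = 9066; Wₕ = Nₕ/N.
segment A: (5287/9066)²·0.6²/772·(1 − 772/5287) = 0.0001354319
segment B: (3779/9066)²·0.5²/869·(1 − 869/3779) = 0.0000384910
Sum = 0.0001739228 → 0.0001739.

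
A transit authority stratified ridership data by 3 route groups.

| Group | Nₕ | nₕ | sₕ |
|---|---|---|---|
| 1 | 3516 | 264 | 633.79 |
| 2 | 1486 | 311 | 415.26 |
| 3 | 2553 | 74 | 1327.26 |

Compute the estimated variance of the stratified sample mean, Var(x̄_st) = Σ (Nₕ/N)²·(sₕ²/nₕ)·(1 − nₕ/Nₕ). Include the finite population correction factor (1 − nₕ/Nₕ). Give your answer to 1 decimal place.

N = 7555. Term for each stratum: Wₕ²sₕ²/nₕ·(1−nₕ/Nₕ).
Var(x̄_st) = 304.8016 + 16.9616 + 2639.6035 = 2961.3668 → 2961.4.

2961.4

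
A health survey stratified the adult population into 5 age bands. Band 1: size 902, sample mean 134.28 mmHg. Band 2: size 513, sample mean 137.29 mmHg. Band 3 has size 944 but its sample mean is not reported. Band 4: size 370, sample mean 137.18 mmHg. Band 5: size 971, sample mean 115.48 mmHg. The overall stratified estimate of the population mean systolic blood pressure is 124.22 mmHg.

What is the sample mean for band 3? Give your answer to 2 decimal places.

111.42

N = 902 + 513 + 944 + 370 + 971 = 3700.
Overall total = μ·N = 124.22·3700 = 459614.
Subtract the known strata: 902·134.28 + 513·137.29 + 370·137.18 + 971·115.48 = 354438.01.
Remaining total for band 3: 459614 − 354438.01 = 105175.99.
Divide by its size: 105175.99 / 944 = 111.4152... → 111.42.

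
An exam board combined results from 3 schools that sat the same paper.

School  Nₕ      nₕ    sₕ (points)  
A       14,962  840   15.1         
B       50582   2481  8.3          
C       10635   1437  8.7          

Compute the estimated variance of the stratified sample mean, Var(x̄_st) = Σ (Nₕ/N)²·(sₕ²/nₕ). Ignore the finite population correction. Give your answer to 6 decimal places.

0.023739

N = 76179. Term for each stratum: Wₕ²sₕ²/nₕ.
Var(x̄_st) = 0.010470885 + 0.012241958 + 0.001026564 = 0.023739407 → 0.023739.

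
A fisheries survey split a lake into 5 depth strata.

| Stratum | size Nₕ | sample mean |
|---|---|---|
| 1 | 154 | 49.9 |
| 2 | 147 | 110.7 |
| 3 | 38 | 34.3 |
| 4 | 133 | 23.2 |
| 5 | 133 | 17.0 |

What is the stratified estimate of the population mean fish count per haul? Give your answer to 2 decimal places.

50.59

x̄_st = (Σ Nₕx̄ₕ) / (Σ Nₕ) = (154·49.9 + 147·110.7 + 38·34.3 + 133·23.2 + 133·17.0) / 605
= 30607.5 / 605 = 50.5909... → 50.59.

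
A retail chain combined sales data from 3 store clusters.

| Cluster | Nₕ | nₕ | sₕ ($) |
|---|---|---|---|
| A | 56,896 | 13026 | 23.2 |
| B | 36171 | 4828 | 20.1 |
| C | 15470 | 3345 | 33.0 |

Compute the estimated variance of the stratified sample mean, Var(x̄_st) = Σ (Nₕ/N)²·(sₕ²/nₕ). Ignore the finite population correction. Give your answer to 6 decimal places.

N = 108537. Term for each stratum: Wₕ²sₕ²/nₕ.
Var(x̄_st) = 0.011354624 + 0.009293734 + 0.006613887 = 0.027262245 → 0.027262.

0.027262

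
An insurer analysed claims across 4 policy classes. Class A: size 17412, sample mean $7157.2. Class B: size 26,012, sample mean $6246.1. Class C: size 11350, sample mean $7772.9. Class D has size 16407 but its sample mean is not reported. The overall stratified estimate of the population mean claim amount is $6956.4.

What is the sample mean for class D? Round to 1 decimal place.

7304.6

N = 17412 + 26012 + 11350 + 16407 = 71181.
Overall total = μ·N = 6956.4·71181 = 495163508.4.
Subtract the known strata: 17412·7157.2 + 26012·6246.1 + 11350·7772.9 = 375317134.6.
Remaining total for class D: 495163508.4 − 375317134.6 = 119846373.8.
Divide by its size: 119846373.8 / 16407 = 7304.588... → 7304.6.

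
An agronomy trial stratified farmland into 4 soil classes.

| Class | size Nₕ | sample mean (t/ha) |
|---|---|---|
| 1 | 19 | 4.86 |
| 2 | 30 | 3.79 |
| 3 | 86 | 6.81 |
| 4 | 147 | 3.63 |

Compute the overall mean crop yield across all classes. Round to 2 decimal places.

4.70

x̄_st = (Σ Nₕx̄ₕ) / (Σ Nₕ) = (19·4.86 + 30·3.79 + 86·6.81 + 147·3.63) / 282
= 1325.31 / 282 = 4.6997... → 4.70.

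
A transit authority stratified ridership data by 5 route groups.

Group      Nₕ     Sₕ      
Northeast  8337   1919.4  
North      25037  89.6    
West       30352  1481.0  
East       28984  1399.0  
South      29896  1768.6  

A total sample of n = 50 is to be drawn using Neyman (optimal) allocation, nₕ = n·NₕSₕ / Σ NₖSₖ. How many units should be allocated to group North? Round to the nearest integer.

1

Σ NₕSₕ = 8337·1919.4 + 25037·89.6 + 30352·1481.0 + 28984·1399.0 + 29896·1768.6 = 156619346.6.
Share for North: 2243315.2/156619346.6 = 0.01432.
n_North = 50 × 0.01432 = 0.716... → 1.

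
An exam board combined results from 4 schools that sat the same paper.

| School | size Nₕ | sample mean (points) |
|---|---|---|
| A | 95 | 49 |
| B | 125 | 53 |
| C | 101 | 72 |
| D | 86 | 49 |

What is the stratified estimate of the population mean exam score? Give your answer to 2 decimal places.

N = 95 + 125 + 101 + 86 = 407.
Overall mean = Σ (Nₕ/N)·x̄ₕ — weight by population share, not a simple average.
Σ Nₕx̄ₕ = 95·49 + 125·53 + 101·72 + 86·49 = 4655 + 6625 + 7272 + 4214 = 22766.
Divide by N: 22766 / 407 = 55.9361... → 55.94.

55.94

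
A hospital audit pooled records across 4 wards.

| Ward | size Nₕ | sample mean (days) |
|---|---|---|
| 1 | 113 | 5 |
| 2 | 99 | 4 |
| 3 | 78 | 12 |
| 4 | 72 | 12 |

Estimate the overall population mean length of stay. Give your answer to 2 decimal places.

7.63

x̄_st = (Σ Nₕx̄ₕ) / (Σ Nₕ) = (113·5 + 99·4 + 78·12 + 72·12) / 362
= 2761 / 362 = 7.6271... → 7.63.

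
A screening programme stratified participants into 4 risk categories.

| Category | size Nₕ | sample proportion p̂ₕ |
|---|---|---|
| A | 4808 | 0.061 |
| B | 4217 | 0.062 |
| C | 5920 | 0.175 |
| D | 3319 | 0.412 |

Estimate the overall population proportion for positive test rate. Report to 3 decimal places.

N = 4808 + 4217 + 5920 + 3319 = 18264.
Overall proportion = Σ (Nₕ/N)·p̂ₕ.
Σ Nₕp̂ₕ = 293.288 + 261.454 + 1036 + 1367.428 = 2958.17.
2958.17 / 18264 = 0.16197... → 0.162.

0.162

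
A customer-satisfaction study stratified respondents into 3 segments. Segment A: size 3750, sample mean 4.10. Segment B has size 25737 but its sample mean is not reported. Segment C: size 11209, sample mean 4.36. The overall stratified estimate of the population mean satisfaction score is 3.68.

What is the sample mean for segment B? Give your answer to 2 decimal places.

3.32

N = 3750 + 25737 + 11209 = 40696.
Overall total = μ·N = 3.68·40696 = 149761.28.
Subtract the known strata: 3750·4.10 + 11209·4.36 = 64246.24.
Remaining total for segment B: 149761.28 − 64246.24 = 85515.04.
Divide by its size: 85515.04 / 25737 = 3.3226... → 3.32.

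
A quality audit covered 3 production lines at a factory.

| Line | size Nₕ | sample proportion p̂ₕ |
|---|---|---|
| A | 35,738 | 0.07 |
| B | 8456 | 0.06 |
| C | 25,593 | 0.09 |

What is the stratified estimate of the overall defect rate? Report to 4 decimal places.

N = 35738 + 8456 + 25593 = 69787.
Overall proportion = Σ (Nₕ/N)·p̂ₕ.
Σ Nₕp̂ₕ = 2501.66 + 507.36 + 2303.37 = 5312.39.
5312.39 / 69787 = 0.076123... → 0.0761.

0.0761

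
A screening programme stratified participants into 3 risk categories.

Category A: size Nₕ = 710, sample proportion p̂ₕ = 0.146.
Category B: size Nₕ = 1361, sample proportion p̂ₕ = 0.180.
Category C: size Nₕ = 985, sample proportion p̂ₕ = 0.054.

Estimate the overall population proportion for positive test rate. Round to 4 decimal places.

0.1315

Wₕ = Nₕ/N with N = 3056: 0.2323, 0.4454, 0.3223.
p̂_st = 0.2323·0.146 + 0.4454·0.180 + 0.3223·0.054 ≈ 0.131489... → 0.1315.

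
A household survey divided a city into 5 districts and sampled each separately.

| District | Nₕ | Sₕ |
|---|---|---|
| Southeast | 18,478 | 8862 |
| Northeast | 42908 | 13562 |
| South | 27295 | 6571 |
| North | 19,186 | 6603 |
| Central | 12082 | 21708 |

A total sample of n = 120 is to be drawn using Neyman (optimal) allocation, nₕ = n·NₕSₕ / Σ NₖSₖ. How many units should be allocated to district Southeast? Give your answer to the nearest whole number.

Σ NₕSₕ = 18478·8862 + 42908·13562 + 27295·6571 + 19186·6603 + 12082·21708 = 1313986991.
Share for Southeast: 163752036/1313986991 = 0.12462.
n_Southeast = 120 × 0.12462 = 14.955... → 15.

15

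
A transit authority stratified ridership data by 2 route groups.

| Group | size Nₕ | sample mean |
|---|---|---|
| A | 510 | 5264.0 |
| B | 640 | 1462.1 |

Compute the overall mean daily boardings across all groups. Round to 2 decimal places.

3148.16

x̄_st = (Σ Nₕx̄ₕ) / (Σ Nₕ) = (510·5264.0 + 640·1462.1) / 1150
= 3620384 / 1150 = 3148.16 → 3148.16.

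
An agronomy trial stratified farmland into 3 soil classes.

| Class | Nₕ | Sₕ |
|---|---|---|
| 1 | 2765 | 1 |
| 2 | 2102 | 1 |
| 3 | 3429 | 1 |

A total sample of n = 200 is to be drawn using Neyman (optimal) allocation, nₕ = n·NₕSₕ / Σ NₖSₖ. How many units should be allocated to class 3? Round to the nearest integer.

Σ NₕSₕ = 2765·1 + 2102·1 + 3429·1 = 8296.
Share for 3: 3429/8296 = 0.41333.
n_3 = 200 × 0.41333 = 82.666... → 83.

83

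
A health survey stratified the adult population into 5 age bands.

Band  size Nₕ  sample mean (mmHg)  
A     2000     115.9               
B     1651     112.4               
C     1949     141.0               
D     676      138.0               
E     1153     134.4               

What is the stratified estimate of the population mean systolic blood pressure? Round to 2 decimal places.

126.59

N = 2000 + 1651 + 1949 + 676 + 1153 = 7429.
Overall mean = Σ (Nₕ/N)·x̄ₕ — weight by population share, not a simple average.
Σ Nₕx̄ₕ = 2000·115.9 + 1651·112.4 + 1949·141.0 + 676·138.0 + 1153·134.4 = 231800 + 185572.4 + 274809 + 93288 + 154963.2 = 940432.6.
Divide by N: 940432.6 / 7429 = 126.5894... → 126.59.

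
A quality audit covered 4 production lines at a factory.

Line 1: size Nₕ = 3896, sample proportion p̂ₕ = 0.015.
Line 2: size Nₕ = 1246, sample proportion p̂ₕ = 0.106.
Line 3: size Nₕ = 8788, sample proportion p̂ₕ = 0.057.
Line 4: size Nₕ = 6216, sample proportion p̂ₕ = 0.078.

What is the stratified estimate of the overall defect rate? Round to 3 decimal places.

0.058

N = 3896 + 1246 + 8788 + 6216 = 20146.
Overall proportion = Σ (Nₕ/N)·p̂ₕ.
Σ Nₕp̂ₕ = 58.44 + 132.076 + 500.916 + 484.848 = 1176.28.
1176.28 / 20146 = 0.05839... → 0.058.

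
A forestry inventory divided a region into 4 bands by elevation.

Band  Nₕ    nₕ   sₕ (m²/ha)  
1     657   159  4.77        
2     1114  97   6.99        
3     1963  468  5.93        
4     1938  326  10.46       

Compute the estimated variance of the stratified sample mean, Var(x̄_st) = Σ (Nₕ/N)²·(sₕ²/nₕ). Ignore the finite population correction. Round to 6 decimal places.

0.069532

N = 5672; Wₕ = Nₕ/N.
band 1: (657/5672)²·4.77²/159 = 0.001919985
band 2: (1114/5672)²·6.99²/97 = 0.019430347
band 3: (1963/5672)²·5.93²/468 = 0.008999776
band 4: (1938/5672)²·10.46²/326 = 0.039181483
Sum = 0.069531591 → 0.069532.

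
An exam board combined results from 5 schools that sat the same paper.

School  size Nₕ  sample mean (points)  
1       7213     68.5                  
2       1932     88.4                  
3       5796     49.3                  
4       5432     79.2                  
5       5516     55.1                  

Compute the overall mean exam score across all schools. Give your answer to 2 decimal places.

65.08

N = 25889; weights Wₕ = Nₕ/N = (0.2786, 0.0746, 0.2239, 0.2098, 0.2131).
x̄_st = Σ Wₕ·x̄ₕ = 0.2786·68.5 + 0.0746·88.4 + 0.2239·49.3 + 0.2098·79.2 + 0.2131·55.1 ≈ 65.0766...
→ 65.08.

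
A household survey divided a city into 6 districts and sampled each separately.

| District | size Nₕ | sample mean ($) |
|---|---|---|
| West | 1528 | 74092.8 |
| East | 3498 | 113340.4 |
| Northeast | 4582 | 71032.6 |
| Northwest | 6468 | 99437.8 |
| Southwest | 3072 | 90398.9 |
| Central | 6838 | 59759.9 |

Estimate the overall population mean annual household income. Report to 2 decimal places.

83300.90

N = 25986; weights Wₕ = Nₕ/N = (0.0588, 0.1346, 0.1763, 0.2489, 0.1182, 0.2631).
x̄_st = Σ Wₕ·x̄ₕ = 0.0588·74092.8 + 0.1346·113340.4 + 0.1763·71032.6 + 0.2489·99437.8 + 0.1182·90398.9 + 0.2631·59759.9 ≈ 83300.9004...
→ 83300.90.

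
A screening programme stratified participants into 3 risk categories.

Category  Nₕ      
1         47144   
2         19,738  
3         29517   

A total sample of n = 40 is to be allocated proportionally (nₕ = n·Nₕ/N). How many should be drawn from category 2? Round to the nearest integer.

8

N = 47144 + 19738 + 29517 = 96399.
n_2 = 40·19738/96399 = 8.190... → 8.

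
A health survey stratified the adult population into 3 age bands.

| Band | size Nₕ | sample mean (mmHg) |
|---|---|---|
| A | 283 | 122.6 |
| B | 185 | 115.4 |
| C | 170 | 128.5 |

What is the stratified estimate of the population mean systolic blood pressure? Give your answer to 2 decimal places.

x̄_st = (Σ Nₕx̄ₕ) / (Σ Nₕ) = (283·122.6 + 185·115.4 + 170·128.5) / 638
= 77889.8 / 638 = 122.0843... → 122.08.

122.08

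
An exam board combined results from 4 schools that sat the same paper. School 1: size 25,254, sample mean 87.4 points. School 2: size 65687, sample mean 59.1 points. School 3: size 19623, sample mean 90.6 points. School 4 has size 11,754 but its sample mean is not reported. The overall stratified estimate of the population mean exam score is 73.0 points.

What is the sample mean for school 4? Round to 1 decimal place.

Σ Nₕx̄ₕ = N·μ, so 11754·x̄_4 = 122318·73.0 − (25254·87.4 + 65687·59.1 + 19623·90.6).
= 8929214 − 7867145.1 = 1062068.9.
x̄_4 = 1062068.9 / 11754 = 90.358... → 90.4.

90.4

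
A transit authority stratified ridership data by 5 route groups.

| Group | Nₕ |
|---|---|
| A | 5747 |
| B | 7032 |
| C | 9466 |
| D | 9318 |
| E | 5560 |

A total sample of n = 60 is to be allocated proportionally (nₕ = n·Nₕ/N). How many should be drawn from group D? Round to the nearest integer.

15

N = 5747 + 7032 + 9466 + 9318 + 5560 = 37123.
n_D = 60·9318/37123 = 15.060... → 15.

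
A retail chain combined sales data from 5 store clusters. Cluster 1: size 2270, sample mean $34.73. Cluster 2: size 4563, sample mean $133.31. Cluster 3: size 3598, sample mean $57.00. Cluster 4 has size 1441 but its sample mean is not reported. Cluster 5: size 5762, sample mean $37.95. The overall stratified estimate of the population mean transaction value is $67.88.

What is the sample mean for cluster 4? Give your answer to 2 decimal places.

59.76

N = 2270 + 4563 + 3598 + 1441 + 5762 = 17634.
Overall total = μ·N = 67.88·17634 = 1196995.92.
Subtract the known strata: 2270·34.73 + 4563·133.31 + 3598·57.00 + 5762·37.95 = 1110884.53.
Remaining total for cluster 4: 1196995.92 − 1110884.53 = 86111.39.
Divide by its size: 86111.39 / 1441 = 59.7581... → 59.76.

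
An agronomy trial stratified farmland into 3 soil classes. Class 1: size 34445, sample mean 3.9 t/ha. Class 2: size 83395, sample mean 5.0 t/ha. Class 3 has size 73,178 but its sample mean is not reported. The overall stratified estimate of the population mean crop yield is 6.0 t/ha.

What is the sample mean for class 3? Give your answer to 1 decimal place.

N = 34445 + 83395 + 73178 = 191018.
Overall total = μ·N = 6.0·191018 = 1146108.
Subtract the known strata: 34445·3.9 + 83395·5.0 = 551310.5.
Remaining total for class 3: 1146108 − 551310.5 = 594797.5.
Divide by its size: 594797.5 / 73178 = 8.128... → 8.1.

8.1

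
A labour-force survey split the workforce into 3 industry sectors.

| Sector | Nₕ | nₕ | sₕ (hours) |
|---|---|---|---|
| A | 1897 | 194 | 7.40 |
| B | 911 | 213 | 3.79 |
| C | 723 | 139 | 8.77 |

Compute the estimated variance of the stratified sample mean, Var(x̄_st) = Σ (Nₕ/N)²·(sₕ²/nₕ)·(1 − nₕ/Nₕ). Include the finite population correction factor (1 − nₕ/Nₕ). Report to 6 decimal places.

N = 3531; Wₕ = Nₕ/N.
sector A: (1897/3531)²·7.40²/194·(1 − 194/1897) = 0.073138871
sector B: (911/3531)²·3.79²/213·(1 − 213/911) = 0.003439356
sector C: (723/3531)²·8.77²/139·(1 − 139/723) = 0.018738728
Sum = 0.095316955 → 0.095317.

0.095317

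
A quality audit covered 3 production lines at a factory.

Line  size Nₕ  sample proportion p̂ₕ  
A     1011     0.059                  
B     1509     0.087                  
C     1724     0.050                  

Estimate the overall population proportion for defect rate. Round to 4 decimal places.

0.0653

N = 1011 + 1509 + 1724 = 4244.
Overall proportion = Σ (Nₕ/N)·p̂ₕ.
Σ Nₕp̂ₕ = 59.649 + 131.283 + 86.2 = 277.132.
277.132 / 4244 = 0.065300... → 0.0653.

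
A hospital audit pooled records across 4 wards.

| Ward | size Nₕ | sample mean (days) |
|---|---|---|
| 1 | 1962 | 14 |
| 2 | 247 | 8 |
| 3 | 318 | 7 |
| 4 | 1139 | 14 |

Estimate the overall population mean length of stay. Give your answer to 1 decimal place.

13.0

x̄_st = (Σ Nₕx̄ₕ) / (Σ Nₕ) = (1962·14 + 247·8 + 318·7 + 1139·14) / 3666
= 47616 / 3666 = 12.989... → 13.0.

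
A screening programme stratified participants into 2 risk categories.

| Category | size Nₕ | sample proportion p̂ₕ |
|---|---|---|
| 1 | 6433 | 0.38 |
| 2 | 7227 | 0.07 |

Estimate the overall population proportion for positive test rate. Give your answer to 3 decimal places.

0.216

N = 6433 + 7227 = 13660.
Overall proportion = Σ (Nₕ/N)·p̂ₕ.
Σ Nₕp̂ₕ = 2444.54 + 505.89 = 2950.43.
2950.43 / 13660 = 0.21599... → 0.216.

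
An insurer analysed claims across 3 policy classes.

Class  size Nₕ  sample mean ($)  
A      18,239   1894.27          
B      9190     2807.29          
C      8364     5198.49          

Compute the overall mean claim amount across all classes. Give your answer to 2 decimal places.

2900.81

x̄_st = (Σ Nₕx̄ₕ) / (Σ Nₕ) = (18239·1894.27 + 9190·2807.29 + 8364·5198.49) / 35793
= 103828755.99 / 35793 = 2900.8118... → 2900.81.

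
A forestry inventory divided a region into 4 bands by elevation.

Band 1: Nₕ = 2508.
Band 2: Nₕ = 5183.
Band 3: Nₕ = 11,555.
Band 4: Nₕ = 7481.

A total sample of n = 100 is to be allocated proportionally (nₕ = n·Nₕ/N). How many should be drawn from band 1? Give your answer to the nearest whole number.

9

Share of band 1 = 2508/26727 = 0.09384.
Allocate 100 × 0.09384 = 9.384... → 9.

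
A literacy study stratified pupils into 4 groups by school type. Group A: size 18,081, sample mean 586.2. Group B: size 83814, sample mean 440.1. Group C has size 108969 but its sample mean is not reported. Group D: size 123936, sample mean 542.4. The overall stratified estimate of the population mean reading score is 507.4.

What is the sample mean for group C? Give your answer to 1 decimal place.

N = 18081 + 83814 + 108969 + 123936 = 334800.
Overall total = μ·N = 507.4·334800 = 169877520.
Subtract the known strata: 18081·586.2 + 83814·440.1 + 123936·542.4 = 114708510.
Remaining total for group C: 169877520 − 114708510 = 55169010.
Divide by its size: 55169010 / 108969 = 506.282... → 506.3.

506.3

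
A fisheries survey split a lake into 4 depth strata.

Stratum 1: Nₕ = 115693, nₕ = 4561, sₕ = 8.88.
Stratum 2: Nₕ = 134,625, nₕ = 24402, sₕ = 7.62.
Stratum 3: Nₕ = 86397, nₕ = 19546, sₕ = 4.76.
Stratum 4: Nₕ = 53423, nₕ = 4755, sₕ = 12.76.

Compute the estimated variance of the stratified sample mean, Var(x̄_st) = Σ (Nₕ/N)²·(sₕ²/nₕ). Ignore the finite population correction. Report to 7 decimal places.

N = 390138. Term for each stratum: Wₕ²sₕ²/nₕ.
Var(x̄_st) = 0.0015203498 + 0.0002833345 + 0.0000568482 + 0.0006420530 = 0.0025025855 → 0.0025026.

0.0025026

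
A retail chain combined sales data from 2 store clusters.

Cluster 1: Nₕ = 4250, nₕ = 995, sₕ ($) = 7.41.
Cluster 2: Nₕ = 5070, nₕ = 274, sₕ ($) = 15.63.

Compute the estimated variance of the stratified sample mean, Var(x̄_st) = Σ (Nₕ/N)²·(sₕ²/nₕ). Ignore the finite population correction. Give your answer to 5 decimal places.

0.27532

N = 9320; Wₕ = Nₕ/N.
cluster 1: (4250/9320)²·7.41²/995 = 0.01147518
cluster 2: (5070/9320)²·15.63²/274 = 0.26384659
Sum = 0.27532177 → 0.27532.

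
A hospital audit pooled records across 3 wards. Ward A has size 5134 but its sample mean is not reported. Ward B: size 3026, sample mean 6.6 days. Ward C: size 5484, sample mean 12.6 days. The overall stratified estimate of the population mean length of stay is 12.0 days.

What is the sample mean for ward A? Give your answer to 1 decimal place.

N = 5134 + 3026 + 5484 = 13644.
Overall total = μ·N = 12.0·13644 = 163728.
Subtract the known strata: 3026·6.6 + 5484·12.6 = 89070.
Remaining total for ward A: 163728 − 89070 = 74658.
Divide by its size: 74658 / 5134 = 14.542... → 14.5.

14.5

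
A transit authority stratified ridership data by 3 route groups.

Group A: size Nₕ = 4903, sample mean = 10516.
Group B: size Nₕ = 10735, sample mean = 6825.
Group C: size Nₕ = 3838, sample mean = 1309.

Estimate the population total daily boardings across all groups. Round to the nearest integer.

Estimate total by summing Nₕ·x̄ₕ over strata.
4903·10516 + 10735·6825 + 3838·1309 = 51559948 + 73266375 + 5023942 = 129850265.

129850265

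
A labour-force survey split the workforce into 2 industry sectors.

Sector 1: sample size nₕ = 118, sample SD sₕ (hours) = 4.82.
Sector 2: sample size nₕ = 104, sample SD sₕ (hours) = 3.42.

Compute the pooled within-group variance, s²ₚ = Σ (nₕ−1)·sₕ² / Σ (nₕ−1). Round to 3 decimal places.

1: (118−1)·4.82² = 117·23.2324 = 2718.1908
2: (104−1)·3.42² = 103·11.6964 = 1204.7292
Numerator = 3922.92; denominator = Σ(nₕ−1) = 220.
s²ₚ = 3922.92/220 = 17.83145... → 17.831.

17.831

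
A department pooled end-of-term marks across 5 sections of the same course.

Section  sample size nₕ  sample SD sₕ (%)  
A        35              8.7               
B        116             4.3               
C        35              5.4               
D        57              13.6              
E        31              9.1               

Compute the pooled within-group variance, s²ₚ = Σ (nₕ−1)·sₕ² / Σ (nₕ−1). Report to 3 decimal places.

Degrees of freedom: 34 + 115 + 34 + 56 + 30 = 269.
Σ(nₕ−1)sₕ² = 34·75.69 + 115·18.49 + 34·29.16 + 56·184.96 + 30·82.81 = 18533.31.
s²ₚ = 18533.31 / 269 = 68.89706... → 68.897.

68.897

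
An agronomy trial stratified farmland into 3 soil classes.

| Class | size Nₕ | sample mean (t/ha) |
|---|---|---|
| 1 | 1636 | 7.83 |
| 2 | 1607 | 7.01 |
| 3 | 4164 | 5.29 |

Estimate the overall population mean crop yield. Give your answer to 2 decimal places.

N = 1636 + 1607 + 4164 = 7407.
Overall mean = Σ (Nₕ/N)·x̄ₕ — weight by population share, not a simple average.
Σ Nₕx̄ₕ = 1636·7.83 + 1607·7.01 + 4164·5.29 = 12809.88 + 11265.07 + 22027.56 = 46102.51.
Divide by N: 46102.51 / 7407 = 6.2242... → 6.22.

6.22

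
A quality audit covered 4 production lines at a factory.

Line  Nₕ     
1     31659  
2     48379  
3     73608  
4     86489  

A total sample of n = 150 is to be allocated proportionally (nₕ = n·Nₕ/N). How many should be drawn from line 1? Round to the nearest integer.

20

N = 31659 + 48379 + 73608 + 86489 = 240135.
n_1 = 150·31659/240135 = 19.776... → 20.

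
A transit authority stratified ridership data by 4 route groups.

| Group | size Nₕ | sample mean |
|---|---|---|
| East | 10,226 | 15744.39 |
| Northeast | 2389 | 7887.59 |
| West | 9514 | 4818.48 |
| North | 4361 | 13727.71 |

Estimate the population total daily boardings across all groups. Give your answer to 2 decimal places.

East: 10226·15744.39 = 161002132.14
Northeast: 2389·7887.59 = 18843452.51
West: 9514·4818.48 = 45843018.72
North: 4361·13727.71 = 59866543.31
τ̂ = Σ Nₕx̄ₕ = 285555146.68.

285555146.68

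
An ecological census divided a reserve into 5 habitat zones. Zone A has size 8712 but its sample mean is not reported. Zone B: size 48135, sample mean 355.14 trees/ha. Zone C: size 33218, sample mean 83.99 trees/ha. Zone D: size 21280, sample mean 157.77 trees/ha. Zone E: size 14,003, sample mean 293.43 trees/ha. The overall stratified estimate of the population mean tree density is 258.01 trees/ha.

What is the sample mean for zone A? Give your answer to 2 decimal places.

N = 8712 + 48135 + 33218 + 21280 + 14003 = 125348.
Overall total = μ·N = 258.01·125348 = 32341037.48.
Subtract the known strata: 48135·355.14 + 33218·83.99 + 21280·157.77 + 14003·293.43 = 27350889.61.
Remaining total for zone A: 32341037.48 − 27350889.61 = 4990147.87.
Divide by its size: 4990147.87 / 8712 = 572.7902... → 572.79.

572.79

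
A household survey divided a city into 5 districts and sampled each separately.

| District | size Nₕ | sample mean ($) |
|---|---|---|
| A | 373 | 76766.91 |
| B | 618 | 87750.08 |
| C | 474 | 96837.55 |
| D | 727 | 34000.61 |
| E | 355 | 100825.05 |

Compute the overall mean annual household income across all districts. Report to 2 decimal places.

74313.29

N = 373 + 618 + 474 + 727 + 355 = 2547.
Weight each subgroup mean by Nₕ/N and sum.
Σ Nₕx̄ₕ = 373·76766.91 + 618·87750.08 + 474·96837.55 + 727·34000.61 + 355·100825.05 = 28634057.43 + 54229549.44 + 45900998.7 + 24718443.47 + 35792892.75 = 189275941.79.
Divide by N: 189275941.79 / 2547 = 74313.2869... → 74313.29.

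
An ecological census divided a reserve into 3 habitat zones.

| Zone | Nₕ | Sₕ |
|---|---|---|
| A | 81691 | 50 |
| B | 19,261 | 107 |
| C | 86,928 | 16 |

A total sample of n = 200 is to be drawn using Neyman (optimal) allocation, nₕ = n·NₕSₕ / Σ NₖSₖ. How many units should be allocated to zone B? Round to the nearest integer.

Σ NₕSₕ = 81691·50 + 19261·107 + 86928·16 = 7536325.
Share for B: 2060927/7536325 = 0.27347.
n_B = 200 × 0.27347 = 54.693... → 55.

55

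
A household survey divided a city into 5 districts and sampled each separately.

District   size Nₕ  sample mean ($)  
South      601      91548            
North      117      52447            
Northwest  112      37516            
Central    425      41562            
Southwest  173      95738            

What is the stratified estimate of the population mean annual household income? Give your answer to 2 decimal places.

69737.37

N = 601 + 117 + 112 + 425 + 173 = 1428.
Overall mean = Σ (Nₕ/N)·x̄ₕ — weight by population share, not a simple average.
Σ Nₕx̄ₕ = 601·91548 + 117·52447 + 112·37516 + 425·41562 + 173·95738 = 55020348 + 6136299 + 4201792 + 17663850 + 16562674 = 99584963.
Divide by N: 99584963 / 1428 = 69737.3690... → 69737.37.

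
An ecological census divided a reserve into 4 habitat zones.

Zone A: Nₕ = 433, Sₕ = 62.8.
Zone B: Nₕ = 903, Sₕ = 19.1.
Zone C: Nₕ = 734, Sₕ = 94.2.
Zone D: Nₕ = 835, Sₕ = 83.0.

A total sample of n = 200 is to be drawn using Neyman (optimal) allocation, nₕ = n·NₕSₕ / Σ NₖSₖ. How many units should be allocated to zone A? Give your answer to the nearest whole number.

A: NₕSₕ = 433·62.8 = 27192.4
B: NₕSₕ = 903·19.1 = 17247.3
C: NₕSₕ = 734·94.2 = 69142.8
D: NₕSₕ = 835·83.0 = 69305
Σ NₕSₕ = 182887.5.
n_A = 200·27192.4/182887.5 = 29.737... → 30.

30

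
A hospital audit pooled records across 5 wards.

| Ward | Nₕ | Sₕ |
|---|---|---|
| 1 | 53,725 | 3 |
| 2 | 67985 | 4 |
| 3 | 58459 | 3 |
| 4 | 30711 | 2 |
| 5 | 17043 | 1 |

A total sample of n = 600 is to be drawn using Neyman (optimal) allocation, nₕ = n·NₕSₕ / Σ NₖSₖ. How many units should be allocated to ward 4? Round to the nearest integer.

54

Σ NₕSₕ = 53725·3 + 67985·4 + 58459·3 + 30711·2 + 17043·1 = 686957.
Share for 4: 61422/686957 = 0.08941.
n_4 = 600 × 0.08941 = 53.647... → 54.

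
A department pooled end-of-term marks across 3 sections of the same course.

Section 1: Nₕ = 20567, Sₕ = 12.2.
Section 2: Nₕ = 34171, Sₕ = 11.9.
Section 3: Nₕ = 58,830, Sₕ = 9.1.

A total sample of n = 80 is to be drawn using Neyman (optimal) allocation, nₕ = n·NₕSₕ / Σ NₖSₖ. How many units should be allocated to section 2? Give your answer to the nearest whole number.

Σ NₕSₕ = 20567·12.2 + 34171·11.9 + 58830·9.1 = 1192905.3.
Share for 2: 406634.9/1192905.3 = 0.34088.
n_2 = 80 × 0.34088 = 27.270... → 27.

27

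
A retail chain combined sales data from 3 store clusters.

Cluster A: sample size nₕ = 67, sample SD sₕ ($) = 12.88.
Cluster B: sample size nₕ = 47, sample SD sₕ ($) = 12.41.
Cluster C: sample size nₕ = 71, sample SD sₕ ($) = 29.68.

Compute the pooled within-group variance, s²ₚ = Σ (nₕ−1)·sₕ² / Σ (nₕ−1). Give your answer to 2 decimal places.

437.89

Degrees of freedom: 66 + 46 + 70 = 182.
Σ(nₕ−1)sₕ² = 66·165.8944 + 46·154.0081 + 70·880.9024 = 79696.571.
s²ₚ = 79696.571 / 182 = 437.8932... → 437.89.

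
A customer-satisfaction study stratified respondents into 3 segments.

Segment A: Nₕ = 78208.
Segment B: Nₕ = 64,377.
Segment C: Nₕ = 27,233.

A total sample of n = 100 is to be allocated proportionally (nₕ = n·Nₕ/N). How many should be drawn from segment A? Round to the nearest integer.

Share of segment A = 78208/169818 = 0.46054.
Allocate 100 × 0.46054 = 46.054... → 46.

46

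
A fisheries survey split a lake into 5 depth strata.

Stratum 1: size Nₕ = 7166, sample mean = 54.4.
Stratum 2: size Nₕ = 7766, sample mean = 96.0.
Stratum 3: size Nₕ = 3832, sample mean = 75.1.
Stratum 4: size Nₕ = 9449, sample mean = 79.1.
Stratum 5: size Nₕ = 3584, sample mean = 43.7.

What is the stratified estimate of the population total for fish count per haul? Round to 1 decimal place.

1: 7166·54.4 = 389830.4
2: 7766·96.0 = 745536
3: 3832·75.1 = 287783.2
4: 9449·79.1 = 747415.9
5: 3584·43.7 = 156620.8
τ̂ = Σ Nₕx̄ₕ = 2327186.3.

2327186.3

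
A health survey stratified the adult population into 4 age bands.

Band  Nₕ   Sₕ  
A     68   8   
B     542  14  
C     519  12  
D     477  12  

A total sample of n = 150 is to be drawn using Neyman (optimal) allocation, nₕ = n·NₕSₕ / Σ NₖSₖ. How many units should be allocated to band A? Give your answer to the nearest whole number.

4

A: NₕSₕ = 68·8 = 544
B: NₕSₕ = 542·14 = 7588
C: NₕSₕ = 519·12 = 6228
D: NₕSₕ = 477·12 = 5724
Σ NₕSₕ = 20084.
n_A = 150·544/20084 = 4.063... → 4.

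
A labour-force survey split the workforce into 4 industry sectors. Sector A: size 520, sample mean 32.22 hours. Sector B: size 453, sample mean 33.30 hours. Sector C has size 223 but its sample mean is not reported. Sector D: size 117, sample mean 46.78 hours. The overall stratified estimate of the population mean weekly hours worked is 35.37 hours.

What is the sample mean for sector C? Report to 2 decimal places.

Σ Nₕx̄ₕ = N·μ, so 223·x̄_C = 1313·35.37 − (520·32.22 + 453·33.30 + 117·46.78).
= 46440.81 − 37312.56 = 9128.25.
x̄_C = 9128.25 / 223 = 40.9339... → 40.93.

40.93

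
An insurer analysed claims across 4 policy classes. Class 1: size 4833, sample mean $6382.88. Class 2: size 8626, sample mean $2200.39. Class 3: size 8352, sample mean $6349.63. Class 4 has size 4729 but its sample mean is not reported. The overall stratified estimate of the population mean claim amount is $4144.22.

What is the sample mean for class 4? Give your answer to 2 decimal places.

1506.97

Σ Nₕx̄ₕ = N·μ, so 4729·x̄_4 = 26540·4144.22 − (4833·6382.88 + 8626·2200.39 + 8352·6349.63).
= 109987598.8 − 102861132.94 = 7126465.86.
x̄_4 = 7126465.86 / 4729 = 1506.9710... → 1506.97.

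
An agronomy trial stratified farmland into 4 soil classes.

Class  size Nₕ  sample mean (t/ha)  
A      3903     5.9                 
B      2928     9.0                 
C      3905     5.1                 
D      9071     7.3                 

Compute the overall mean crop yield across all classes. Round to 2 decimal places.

N = 3903 + 2928 + 3905 + 9071 = 19807.
Overall mean = Σ (Nₕ/N)·x̄ₕ — weight by population share, not a simple average.
Σ Nₕx̄ₕ = 3903·5.9 + 2928·9.0 + 3905·5.1 + 9071·7.3 = 23027.7 + 26352 + 19915.5 + 66218.3 = 135513.5.
Divide by N: 135513.5 / 19807 = 6.8417... → 6.84.

6.84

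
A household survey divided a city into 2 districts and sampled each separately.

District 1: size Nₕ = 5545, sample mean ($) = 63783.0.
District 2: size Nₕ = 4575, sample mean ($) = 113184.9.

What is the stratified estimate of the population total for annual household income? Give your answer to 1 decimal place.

871497652.5

1: 5545·63783.0 = 353676735
2: 4575·113184.9 = 517820917.5
τ̂ = Σ Nₕx̄ₕ = 871497652.5.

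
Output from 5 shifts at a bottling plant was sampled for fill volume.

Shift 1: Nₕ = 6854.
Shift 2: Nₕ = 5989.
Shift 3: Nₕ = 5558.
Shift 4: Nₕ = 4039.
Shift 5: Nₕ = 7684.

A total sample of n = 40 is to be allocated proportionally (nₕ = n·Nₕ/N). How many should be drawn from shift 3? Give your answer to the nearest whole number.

7

Share of shift 3 = 5558/30124 = 0.18450.
Allocate 40 × 0.18450 = 7.380... → 7.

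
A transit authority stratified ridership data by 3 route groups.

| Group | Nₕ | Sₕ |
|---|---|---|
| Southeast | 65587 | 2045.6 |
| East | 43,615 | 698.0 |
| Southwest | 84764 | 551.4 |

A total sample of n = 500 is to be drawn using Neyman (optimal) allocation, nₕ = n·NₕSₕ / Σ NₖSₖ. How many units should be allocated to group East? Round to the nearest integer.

Southeast: NₕSₕ = 65587·2045.6 = 134164767.2
East: NₕSₕ = 43615·698.0 = 30443270
Southwest: NₕSₕ = 84764·551.4 = 46738869.6
Σ NₕSₕ = 211346906.8.
n_East = 500·30443270/211346906.8 = 72.022... → 72.

72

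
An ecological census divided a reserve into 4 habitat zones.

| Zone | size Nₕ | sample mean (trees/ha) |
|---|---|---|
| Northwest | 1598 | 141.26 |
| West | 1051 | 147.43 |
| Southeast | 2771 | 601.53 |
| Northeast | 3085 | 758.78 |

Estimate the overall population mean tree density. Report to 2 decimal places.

N = 8505; weights Wₕ = Nₕ/N = (0.1879, 0.1236, 0.3258, 0.3627).
x̄_st = Σ Wₕ·x̄ₕ = 0.1879·141.26 + 0.1236·147.43 + 0.3258·601.53 + 0.3627·758.78 ≈ 515.9739...
→ 515.97.

515.97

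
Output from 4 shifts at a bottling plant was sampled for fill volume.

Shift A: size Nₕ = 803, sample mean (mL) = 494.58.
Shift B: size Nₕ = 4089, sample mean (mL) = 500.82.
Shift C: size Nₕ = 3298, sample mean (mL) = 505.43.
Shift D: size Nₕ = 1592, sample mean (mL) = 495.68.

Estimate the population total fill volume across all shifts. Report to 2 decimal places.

4901031.42

A: 803·494.58 = 397147.74
B: 4089·500.82 = 2047852.98
C: 3298·505.43 = 1666908.14
D: 1592·495.68 = 789122.56
τ̂ = Σ Nₕx̄ₕ = 4901031.42.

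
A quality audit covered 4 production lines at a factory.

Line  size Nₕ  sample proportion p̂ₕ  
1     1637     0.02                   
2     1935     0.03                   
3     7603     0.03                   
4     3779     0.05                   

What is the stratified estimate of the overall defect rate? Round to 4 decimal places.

0.0340

Wₕ = Nₕ/N with N = 14954: 0.1095, 0.1294, 0.5084, 0.2527.
p̂_st = 0.1095·0.02 + 0.1294·0.03 + 0.5084·0.03 + 0.2527·0.05 ≈ 0.033959... → 0.0340.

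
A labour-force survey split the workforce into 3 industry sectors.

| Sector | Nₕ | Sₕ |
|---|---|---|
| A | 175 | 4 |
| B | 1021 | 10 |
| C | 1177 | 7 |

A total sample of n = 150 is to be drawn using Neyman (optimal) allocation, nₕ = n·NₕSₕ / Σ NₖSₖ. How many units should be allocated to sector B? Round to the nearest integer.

80

Σ NₕSₕ = 175·4 + 1021·10 + 1177·7 = 19149.
Share for B: 10210/19149 = 0.53319.
n_B = 150 × 0.53319 = 79.978... → 80.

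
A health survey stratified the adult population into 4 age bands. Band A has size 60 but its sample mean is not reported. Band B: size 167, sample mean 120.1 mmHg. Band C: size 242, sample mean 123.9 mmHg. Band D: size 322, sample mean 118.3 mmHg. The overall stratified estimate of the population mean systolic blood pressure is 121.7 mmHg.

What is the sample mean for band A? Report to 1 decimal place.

135.5

Σ Nₕx̄ₕ = N·μ, so 60·x̄_A = 791·121.7 − (167·120.1 + 242·123.9 + 322·118.3).
= 96264.7 − 88133.1 = 8131.6.
x̄_A = 8131.6 / 60 = 135.527... → 135.5.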